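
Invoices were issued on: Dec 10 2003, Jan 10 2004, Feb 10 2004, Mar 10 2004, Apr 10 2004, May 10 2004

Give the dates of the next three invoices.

The day-of-month is always 10 (31, 31, 29, 31, 30 days between events).
So this recurs on the 10th of each month.
Next: June 2004 → Jun 10 2004.
Next: July 2004 → Jul 10 2004.
Next: August 2004 → Aug 10 2004.

Jun 10 2004, Jul 10 2004, Aug 10 2004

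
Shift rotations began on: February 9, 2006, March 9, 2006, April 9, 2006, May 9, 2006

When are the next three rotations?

June 9, 2006; July 9, 2006; August 9, 2006

Each date is the 9th; the gaps (28, 31, 30) track the month lengths.
The rule is the 9th of each month.
Next: June 2006 → June 9, 2006.
July 2006: July 9, 2006.
Next: August 2006 → August 9, 2006.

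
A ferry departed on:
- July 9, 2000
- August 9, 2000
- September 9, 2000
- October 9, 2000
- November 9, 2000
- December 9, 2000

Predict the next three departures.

Gaps: 31, 31, 30, 31, 30 days — not constant. Every event is on the 9th of the month.
Pattern: the 9th of each month.
Next: January 2001 → January 9, 2001.
February 2001: February 9, 2001.
March 2001: March 9, 2001.

January 9, 2001; February 9, 2001; March 9, 2001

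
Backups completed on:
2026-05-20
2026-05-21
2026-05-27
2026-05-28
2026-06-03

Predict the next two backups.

The gap pattern 1, 6, 1, 6 repeats every 2 events.
These are the Wednesdays and Thursdays of each week.
The following Thursday is 2026-06-04.
Next Wednesday: 2026-06-10.

2026-06-04, 2026-06-10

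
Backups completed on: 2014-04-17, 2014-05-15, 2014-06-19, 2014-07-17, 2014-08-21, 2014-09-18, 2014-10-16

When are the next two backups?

Gaps: 28, 35, 28, 35, 28, 28 days — a mix of 28 and 35. Every date is a Thursday.
Each is the 3rd Thursday of its month.
November 2014 — 3rd Thursday is 2014-11-20.
December 2014 — 3rd Thursday is 2014-12-18.

2014-11-20, 2014-12-18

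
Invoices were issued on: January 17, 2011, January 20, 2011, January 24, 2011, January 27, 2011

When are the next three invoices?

Gaps: 3, 4, 3 days — not constant, but cyclic with period 2.
The events fall on every Monday and Thursday.
Next Monday: January 31, 2011.
The following Thursday is February 3, 2011.
Next Monday: February 7, 2011.

January 31, 2011; February 3, 2011; February 7, 2011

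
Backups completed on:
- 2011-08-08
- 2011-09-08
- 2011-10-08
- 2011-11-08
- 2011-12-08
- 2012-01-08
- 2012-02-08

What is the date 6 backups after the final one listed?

Each date is the 8th; the gaps (31, 30, 31, 30, 31, 31) track the month lengths.
The rule is the 8th of each month.
March 2012: 2012-03-08.
April 2012: 2012-04-08.
Next: May 2012 → 2012-05-08.
June 2012: 2012-06-08.
July 2012: 2012-07-08.
Next: August 2012 → 2012-08-08.

2012-08-08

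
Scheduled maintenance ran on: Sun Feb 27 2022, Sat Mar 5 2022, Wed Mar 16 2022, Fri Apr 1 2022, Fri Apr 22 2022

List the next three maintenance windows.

Wed May 18 2022, Sat Jun 18 2022, Sun Jul 24 2022

Intervals are 6, 11, 16, 21 days — an arithmetic progression with common difference 5.
Next gap: 26 days. Fri Apr 22 2022 + 26 days = Wed May 18 2022.
Next gap: 31 days. Wed May 18 2022 + 31 days = Sat Jun 18 2022.
Next gap: 36 days. Sat Jun 18 2022 + 36 days = Sun Jul 24 2022.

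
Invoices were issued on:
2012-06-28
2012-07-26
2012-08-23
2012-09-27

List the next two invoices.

2012-10-25, 2012-11-22

These are Thursdays at 28- or 35-day spacing (28, 28, 35).
The pattern: 4th Thursday of the month.
October 2012 — 4th Thursday is 2012-10-25.
4th Thursday of November 2012: 2012-11-22.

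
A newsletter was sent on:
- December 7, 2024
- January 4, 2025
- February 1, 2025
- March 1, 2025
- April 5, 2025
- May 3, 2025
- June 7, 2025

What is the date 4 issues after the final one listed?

All dates are Saturdays, 28, 28, 28, 35, 28, 35 days apart.
Specifically, the 1st Saturday of each month.
July 2025 — 1st Saturday is July 5, 2025.
August 2025 — 1st Saturday is August 2, 2025.
September 2025 — 1st Saturday is September 6, 2025.
October 2025 — 1st Saturday is October 4, 2025.

October 4, 2025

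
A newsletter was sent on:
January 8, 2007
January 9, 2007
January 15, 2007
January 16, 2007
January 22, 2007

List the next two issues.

Every event lands on a Monday or Tuesday (gaps cycle 1, 6, 1, 6).
So the schedule is: every Monday and Tuesday.
Next Tuesday: January 23, 2007.
The following Monday is January 29, 2007.

January 23, 2007; January 29, 2007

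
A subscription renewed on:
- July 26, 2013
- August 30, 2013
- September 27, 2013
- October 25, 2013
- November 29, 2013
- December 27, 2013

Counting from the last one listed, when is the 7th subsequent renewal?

July 25, 2014

Every date is a Friday; gaps 35, 28, 28, 35, 28 days.
Each is the last Friday of its month (at least one falls on the 29th or later, ruling out '4th Friday').
Last Friday of January 2014: January 31, 2014.
Last Friday of February 2014: February 28, 2014.
March 2014 ends with Friday March 28, 2014.
Last Friday of April 2014: April 25, 2014.
Last Friday of May 2014: May 30, 2014.
Last Friday of June 2014: June 27, 2014.
Last Friday of July 2014: July 25, 2014.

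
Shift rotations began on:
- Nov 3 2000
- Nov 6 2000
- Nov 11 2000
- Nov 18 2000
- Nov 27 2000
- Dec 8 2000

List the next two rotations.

Dec 21 2000, Jan 5 2001

Intervals are 3, 5, 7, 9, 11 days — an arithmetic progression with common difference 2.
Next gap: 13 days. Dec 8 2000 + 13 days = Dec 21 2000.
Next gap: 15 days. Dec 21 2000 + 15 days = Jan 5 2001.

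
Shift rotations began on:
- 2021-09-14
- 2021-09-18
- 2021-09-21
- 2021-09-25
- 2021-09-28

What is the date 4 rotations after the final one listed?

Gaps: 4, 3, 4, 3 days — not constant, but cyclic with period 2.
The events fall on every Tuesday and Saturday.
The following Saturday is 2021-10-02.
Next Tuesday: 2021-10-05.
The following Saturday is 2021-10-09.
The following Tuesday is 2021-10-12.

2021-10-12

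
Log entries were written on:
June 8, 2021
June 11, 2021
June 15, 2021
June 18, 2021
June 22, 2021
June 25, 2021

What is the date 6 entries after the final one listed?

July 16, 2021

Every event lands on a Tuesday or Friday (gaps cycle 3, 4, 3, 4, 3).
So the schedule is: every Tuesday and Friday.
The following Tuesday is June 29, 2021.
The following Friday is July 2, 2021.
The following Tuesday is July 6, 2021.
Next Friday: July 9, 2021.
The following Tuesday is July 13, 2021.
Next Friday: July 16, 2021.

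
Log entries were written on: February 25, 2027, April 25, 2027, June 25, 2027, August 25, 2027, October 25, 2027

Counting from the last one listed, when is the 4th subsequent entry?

June 25, 2028

The day-of-month is always 25 (59, 61, 61, 61 days between events).
So this recurs on the 25th of every 2 months.
Next: December 2027 → December 25, 2027.
February 2028: February 25, 2028.
Next: April 2028 → April 25, 2028.
June 2028: June 25, 2028.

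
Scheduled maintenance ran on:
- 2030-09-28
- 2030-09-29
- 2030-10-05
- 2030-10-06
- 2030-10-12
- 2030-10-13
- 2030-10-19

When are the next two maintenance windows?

2030-10-20, 2030-10-26

The gap pattern 1, 6, 1, 6, 1, 6 repeats every 2 events.
These are the Saturdays and Sundays of each week.
The following Sunday is 2030-10-20.
Next Saturday: 2030-10-26.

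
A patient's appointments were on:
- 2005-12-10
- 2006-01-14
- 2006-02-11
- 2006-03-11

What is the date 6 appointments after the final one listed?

These are Saturdays at 28- or 35-day spacing (35, 28, 28).
The pattern: 2nd Saturday of the month.
April 2006 — 2nd Saturday is 2006-04-08.
2nd Saturday of May 2006: 2006-05-13.
2nd Saturday of June 2006: 2006-06-10.
2nd Saturday of July 2006: 2006-07-08.
August 2006 — 2nd Saturday is 2006-08-12.
September 2006 — 2nd Saturday is 2006-09-09.

2006-09-09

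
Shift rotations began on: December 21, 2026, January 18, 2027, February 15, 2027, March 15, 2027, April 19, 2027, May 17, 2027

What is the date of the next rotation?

All dates are Mondays, 28, 28, 28, 35, 28 days apart.
Specifically, the 3rd Monday of each month.
3rd Monday of June 2027: June 21, 2027.

June 21, 2027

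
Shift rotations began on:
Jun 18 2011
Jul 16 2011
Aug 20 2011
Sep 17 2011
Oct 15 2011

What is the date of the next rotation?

Nov 19 2011

These are Saturdays at 28- or 35-day spacing (28, 35, 28, 28).
The pattern: 3rd Saturday of the month.
3rd Saturday of November 2011: Nov 19 2011.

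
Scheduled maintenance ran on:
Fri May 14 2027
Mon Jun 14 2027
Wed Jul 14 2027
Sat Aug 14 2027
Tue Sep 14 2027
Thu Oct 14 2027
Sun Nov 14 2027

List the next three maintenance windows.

Each date is the 14th; the gaps (31, 30, 31, 31, 30, 31) track the month lengths.
The rule is the 14th of each month.
December 2027: Tue Dec 14 2027.
Next: January 2028 → Fri Jan 14 2028.
February 2028: Mon Feb 14 2028.

Tue Dec 14 2027, Fri Jan 14 2028, Mon Feb 14 2028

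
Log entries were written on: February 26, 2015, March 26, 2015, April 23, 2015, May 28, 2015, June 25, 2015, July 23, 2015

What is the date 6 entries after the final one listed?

These are Thursdays at 28- or 35-day spacing (28, 28, 35, 28, 28).
The pattern: 4th Thursday of the month.
4th Thursday of August 2015: August 27, 2015.
September 2015 — 4th Thursday is September 24, 2015.
4th Thursday of October 2015: October 22, 2015.
November 2015 — 4th Thursday is November 26, 2015.
December 2015 — 4th Thursday is December 24, 2015.
4th Thursday of January 2016: January 28, 2016.

January 28, 2016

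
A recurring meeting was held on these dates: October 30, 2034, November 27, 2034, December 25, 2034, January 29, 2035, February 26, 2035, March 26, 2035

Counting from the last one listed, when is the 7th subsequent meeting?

These are Mondays with 28, 28, 35, 28, 28-day gaps.
Each is the final Monday of its month — October 30, 2034 is past the 28th, so '4th Monday' doesn't fit.
April 2035 ends with Monday April 30, 2035.
May 2035 ends with Monday May 28, 2035.
Last Monday of June 2035: June 25, 2035.
Last Monday of July 2035: July 30, 2035.
Last Monday of August 2035: August 27, 2035.
Last Monday of September 2035: September 24, 2035.
Last Monday of October 2035: October 29, 2035.

October 29, 2035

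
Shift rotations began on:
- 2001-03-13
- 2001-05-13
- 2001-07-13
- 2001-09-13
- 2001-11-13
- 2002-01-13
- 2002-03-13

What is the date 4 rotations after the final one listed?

2002-11-13

The day-of-month is always 13 (61, 61, 62, 61, 61, 59 days between events).
So this recurs on the 13th of every 2 months.
Next: May 2002 → 2002-05-13.
Next: July 2002 → 2002-07-13.
September 2002: 2002-09-13.
November 2002: 2002-11-13.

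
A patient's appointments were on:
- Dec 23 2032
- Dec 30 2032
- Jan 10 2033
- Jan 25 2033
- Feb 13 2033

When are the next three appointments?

Gaps: 7, 11, 15, 19 days — each gap is 4 larger than the previous one.
Next gap: 23 days. Feb 13 2033 + 23 days = Mar 8 2033.
Next gap: 27 days. Mar 8 2033 + 27 days = Apr 4 2033.
Next gap: 31 days. Apr 4 2033 + 31 days = May 5 2033.

Mar 8 2033, Apr 4 2033, May 5 2033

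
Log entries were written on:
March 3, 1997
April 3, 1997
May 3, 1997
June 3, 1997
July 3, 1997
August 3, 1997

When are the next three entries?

Each date is the 3rd; the gaps (31, 30, 31, 30, 31) track the month lengths.
The rule is the 3rd of each month.
Next: September 1997 → September 3, 1997.
Next: October 1997 → October 3, 1997.
Next: November 1997 → November 3, 1997.

September 3, 1997; October 3, 1997; November 3, 1997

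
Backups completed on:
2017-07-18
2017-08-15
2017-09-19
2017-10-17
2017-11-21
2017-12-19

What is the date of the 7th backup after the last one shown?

Gaps: 28, 35, 28, 35, 28 days — a mix of 28 and 35. Every date is a Tuesday.
Each is the 3rd Tuesday of its month.
January 2018 — 3rd Tuesday is 2018-01-16.
February 2018 — 3rd Tuesday is 2018-02-20.
3rd Tuesday of March 2018: 2018-03-20.
3rd Tuesday of April 2018: 2018-04-17.
May 2018 — 3rd Tuesday is 2018-05-15.
June 2018 — 3rd Tuesday is 2018-06-19.
July 2018 — 3rd Tuesday is 2018-07-17.

2018-07-17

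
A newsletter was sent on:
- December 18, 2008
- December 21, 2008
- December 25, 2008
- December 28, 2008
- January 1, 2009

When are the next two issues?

January 4, 2009; January 8, 2009

The gap pattern 3, 4, 3, 4 repeats every 2 events.
These are the Thursdays and Sundays of each week.
The following Sunday is January 4, 2009.
The following Thursday is January 8, 2009.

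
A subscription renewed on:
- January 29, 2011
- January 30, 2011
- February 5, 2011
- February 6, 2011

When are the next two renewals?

The gap pattern 1, 6, 1 repeats every 2 events.
These are the Saturdays and Sundays of each week.
The following Saturday is February 12, 2011.
The following Sunday is February 13, 2011.

February 12, 2011; February 13, 2011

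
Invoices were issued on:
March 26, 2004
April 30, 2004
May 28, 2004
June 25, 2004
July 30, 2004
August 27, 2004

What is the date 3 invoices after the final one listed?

Every date is a Friday; gaps 35, 28, 28, 35, 28 days.
Each is the last Friday of its month (at least one falls on the 29th or later, ruling out '4th Friday').
Last Friday of September 2004: September 24, 2004.
October 2004 ends with Friday October 29, 2004.
Last Friday of November 2004: November 26, 2004.

November 26, 2004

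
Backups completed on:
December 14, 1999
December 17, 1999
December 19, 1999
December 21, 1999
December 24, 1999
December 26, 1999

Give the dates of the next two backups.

December 28, 1999; December 31, 1999

Every event lands on a Tuesday or Friday or Sunday (gaps cycle 3, 2, 2, 3, 2).
So the schedule is: every Tuesday, Friday and Sunday.
Next Tuesday: December 28, 1999.
Next Friday: December 31, 1999.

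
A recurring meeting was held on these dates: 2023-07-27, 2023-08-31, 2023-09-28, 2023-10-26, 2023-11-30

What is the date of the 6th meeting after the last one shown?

2024-05-30

All Thursdays; the gaps (35, 28, 28, 35) vary with month length.
This is the last Thursday of each month.
December 2023 ends with Thursday 2023-12-28.
January 2024 ends with Thursday 2024-01-25.
Last Thursday of February 2024: 2024-02-29.
March 2024 ends with Thursday 2024-03-28.
Last Thursday of April 2024: 2024-04-25.
May 2024 ends with Thursday 2024-05-30.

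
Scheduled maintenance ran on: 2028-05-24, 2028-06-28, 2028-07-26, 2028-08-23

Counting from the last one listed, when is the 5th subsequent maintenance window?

These are Wednesdays at 28- or 35-day spacing (35, 28, 28).
The pattern: 4th Wednesday of the month.
September 2028 — 4th Wednesday is 2028-09-27.
4th Wednesday of October 2028: 2028-10-25.
November 2028 — 4th Wednesday is 2028-11-22.
December 2028 — 4th Wednesday is 2028-12-27.
January 2029 — 4th Wednesday is 2029-01-24.

2029-01-24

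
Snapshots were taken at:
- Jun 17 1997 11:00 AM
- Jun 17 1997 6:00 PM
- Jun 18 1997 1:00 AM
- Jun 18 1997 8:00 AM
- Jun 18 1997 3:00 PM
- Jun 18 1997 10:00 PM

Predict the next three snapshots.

Jun 19 1997 5:00 AM, Jun 19 1997 12:00 PM, Jun 19 1997 7:00 PM

Spacing: 7, 7, 7, 7, 7 h — constant 7 h.
Jun 18 1997 10:00 PM + 7 h = Jun 19 1997 5:00 AM.
Jun 19 1997 5:00 AM + 7 h = Jun 19 1997 12:00 PM.
Jun 19 1997 12:00 PM + 7 h = Jun 19 1997 7:00 PM.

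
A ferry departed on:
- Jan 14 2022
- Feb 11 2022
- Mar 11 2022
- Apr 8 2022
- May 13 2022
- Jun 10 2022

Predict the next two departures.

Jul 8 2022, Aug 12 2022

These are Fridays at 28- or 35-day spacing (28, 28, 28, 35, 28).
The pattern: 2nd Friday of the month.
July 2022 — 2nd Friday is Jul 8 2022.
2nd Friday of August 2022: Aug 12 2022.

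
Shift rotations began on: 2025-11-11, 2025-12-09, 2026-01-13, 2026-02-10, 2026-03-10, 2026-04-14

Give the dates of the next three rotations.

Gaps: 28, 35, 28, 28, 35 days — a mix of 28 and 35. Every date is a Tuesday.
Each is the 2nd Tuesday of its month.
May 2026 — 2nd Tuesday is 2026-05-12.
2nd Tuesday of June 2026: 2026-06-09.
2nd Tuesday of July 2026: 2026-07-14.

2026-05-12, 2026-06-09, 2026-07-14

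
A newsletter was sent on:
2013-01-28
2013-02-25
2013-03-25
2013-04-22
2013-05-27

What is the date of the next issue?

2013-06-24

These are Mondays at 28- or 35-day spacing (28, 28, 28, 35).
The pattern: 4th Monday of the month.
4th Monday of June 2013: 2013-06-24.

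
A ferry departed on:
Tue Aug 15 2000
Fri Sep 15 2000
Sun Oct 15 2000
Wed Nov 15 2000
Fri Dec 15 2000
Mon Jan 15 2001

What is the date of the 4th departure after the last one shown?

Gaps: 31, 30, 31, 30, 31 days — not constant. Every event is on the 15th of the month.
Pattern: the 15th of each month.
Next: February 2001 → Thu Feb 15 2001.
March 2001: Thu Mar 15 2001.
April 2001: Sun Apr 15 2001.
Next: May 2001 → Tue May 15 2001.

Tue May 15 2001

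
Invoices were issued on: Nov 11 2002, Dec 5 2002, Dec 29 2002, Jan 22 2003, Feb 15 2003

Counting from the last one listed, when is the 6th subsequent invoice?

Every event comes 24 days after the last (24, 24, 24, 24).
Feb 15 2003 + 24 days = Mar 11 2003.
Mar 11 2003 + 24 days = Apr 4 2003.
Apr 4 2003 + 24 days = Apr 28 2003.
Apr 28 2003 + 24 days = May 22 2003.
May 22 2003 + 24 days = Jun 15 2003.
Jun 15 2003 + 24 days = Jul 9 2003.

Jul 9 2003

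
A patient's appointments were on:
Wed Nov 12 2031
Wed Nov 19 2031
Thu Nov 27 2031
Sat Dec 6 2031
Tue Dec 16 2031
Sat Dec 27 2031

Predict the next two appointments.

Thu Jan 8 2032, Wed Jan 21 2032

The spacing grows by 1 each time: 7, 8, 9, 10, 11 days.
Next gap: 12 days. Sat Dec 27 2031 + 12 days = Thu Jan 8 2032.
Next gap: 13 days. Thu Jan 8 2032 + 13 days = Wed Jan 21 2032.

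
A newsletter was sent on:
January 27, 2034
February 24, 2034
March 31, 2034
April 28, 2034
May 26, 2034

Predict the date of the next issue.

These are Fridays with 28, 35, 28, 28-day gaps.
Each is the final Friday of its month — March 31, 2034 is past the 28th, so '4th Friday' doesn't fit.
Last Friday of June 2034: June 30, 2034.

June 30, 2034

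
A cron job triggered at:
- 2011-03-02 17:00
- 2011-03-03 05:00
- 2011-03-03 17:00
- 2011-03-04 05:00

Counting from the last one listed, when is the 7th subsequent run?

Gaps: 12, 12, 12 hours — each event is 12 hours after the previous one.
2011-03-04 05:00 + 12 h = 2011-03-04 17:00.
2011-03-04 17:00 + 12 h = 2011-03-05 05:00.
2011-03-05 05:00 + 12 h = 2011-03-05 17:00.
2011-03-05 17:00 + 12 h = 2011-03-06 05:00.
2011-03-06 05:00 + 12 h = 2011-03-06 17:00.
2011-03-06 17:00 + 12 h = 2011-03-07 05:00.
2011-03-07 05:00 + 12 h = 2011-03-07 17:00.

2011-03-07 17:00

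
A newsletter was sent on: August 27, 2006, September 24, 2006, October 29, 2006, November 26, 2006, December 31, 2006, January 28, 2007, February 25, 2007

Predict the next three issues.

March 25, 2007; April 29, 2007; May 27, 2007

These are Sundays with 28, 35, 28, 35, 28, 28-day gaps.
Each is the final Sunday of its month — October 29, 2006 is past the 28th, so '4th Sunday' doesn't fit.
March 2007 ends with Sunday March 25, 2007.
Last Sunday of April 2007: April 29, 2007.
May 2007 ends with Sunday May 27, 2007.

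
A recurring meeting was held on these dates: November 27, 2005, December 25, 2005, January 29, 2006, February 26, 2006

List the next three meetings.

All Sundays; the gaps (28, 35, 28) vary with month length.
This is the last Sunday of each month.
Last Sunday of March 2006: March 26, 2006.
April 2006 ends with Sunday April 30, 2006.
Last Sunday of May 2006: May 28, 2006.

March 26, 2006; April 30, 2006; May 28, 2006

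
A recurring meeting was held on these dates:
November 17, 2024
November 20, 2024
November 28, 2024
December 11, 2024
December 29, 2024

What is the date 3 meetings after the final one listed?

March 23, 2025

Gaps: 3, 8, 13, 18 days — each gap is 5 larger than the previous one.
Next gap: 23 days. December 29, 2024 + 23 days = January 21, 2025.
Next gap: 28 days. January 21, 2025 + 28 days = February 18, 2025.
Next gap: 33 days. February 18, 2025 + 33 days = March 23, 2025.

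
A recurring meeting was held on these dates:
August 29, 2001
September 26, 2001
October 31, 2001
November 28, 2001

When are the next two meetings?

These are Wednesdays with 28, 35, 28-day gaps.
Each is the final Wednesday of its month — August 29, 2001 is past the 28th, so '4th Wednesday' doesn't fit.
December 2001 ends with Wednesday December 26, 2001.
Last Wednesday of January 2002: January 30, 2002.

December 26, 2001; January 30, 2002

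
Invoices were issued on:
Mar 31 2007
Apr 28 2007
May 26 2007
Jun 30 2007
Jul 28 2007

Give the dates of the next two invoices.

Aug 25 2007, Sep 29 2007

These are Saturdays with 28, 28, 35, 28-day gaps.
Each is the final Saturday of its month — Mar 31 2007 is past the 28th, so '4th Saturday' doesn't fit.
Last Saturday of August 2007: Aug 25 2007.
Last Saturday of September 2007: Sep 29 2007.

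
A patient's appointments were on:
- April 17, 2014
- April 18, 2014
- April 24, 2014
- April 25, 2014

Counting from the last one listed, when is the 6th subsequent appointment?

Gaps: 1, 6, 1 days — not constant, but cyclic with period 2.
The events fall on every Thursday and Friday.
The following Thursday is May 1, 2014.
Next Friday: May 2, 2014.
The following Thursday is May 8, 2014.
Next Friday: May 9, 2014.
Next Thursday: May 15, 2014.
The following Friday is May 16, 2014.

May 16, 2014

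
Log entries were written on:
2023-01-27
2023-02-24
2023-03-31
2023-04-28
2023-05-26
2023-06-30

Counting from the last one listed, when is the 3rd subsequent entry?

These are Fridays with 28, 35, 28, 28, 35-day gaps.
Each is the final Friday of its month — 2023-03-31 is past the 28th, so '4th Friday' doesn't fit.
Last Friday of July 2023: 2023-07-28.
Last Friday of August 2023: 2023-08-25.
Last Friday of September 2023: 2023-09-29.

2023-09-29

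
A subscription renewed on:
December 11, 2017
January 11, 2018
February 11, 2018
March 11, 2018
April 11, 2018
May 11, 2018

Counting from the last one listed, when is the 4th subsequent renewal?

September 11, 2018

Each date is the 11th; the gaps (31, 31, 28, 31, 30) track the month lengths.
The rule is the 11th of each month.
Next: June 2018 → June 11, 2018.
July 2018: July 11, 2018.
August 2018: August 11, 2018.
Next: September 2018 → September 11, 2018.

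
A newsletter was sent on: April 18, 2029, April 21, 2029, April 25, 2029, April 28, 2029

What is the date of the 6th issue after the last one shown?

The gap pattern 3, 4, 3 repeats every 2 events.
These are the Wednesdays and Saturdays of each week.
The following Wednesday is May 2, 2029.
The following Saturday is May 5, 2029.
The following Wednesday is May 9, 2029.
The following Saturday is May 12, 2029.
The following Wednesday is May 16, 2029.
Next Saturday: May 19, 2029.

May 19, 2029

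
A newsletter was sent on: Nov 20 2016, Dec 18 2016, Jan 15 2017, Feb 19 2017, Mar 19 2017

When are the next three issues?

Apr 16 2017, May 21 2017, Jun 18 2017

These are Sundays at 28- or 35-day spacing (28, 28, 35, 28).
The pattern: 3rd Sunday of the month.
3rd Sunday of April 2017: Apr 16 2017.
May 2017 — 3rd Sunday is May 21 2017.
3rd Sunday of June 2017: Jun 18 2017.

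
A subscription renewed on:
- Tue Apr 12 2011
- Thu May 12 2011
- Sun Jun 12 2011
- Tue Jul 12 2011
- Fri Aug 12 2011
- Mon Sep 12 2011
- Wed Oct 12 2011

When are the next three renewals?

Sat Nov 12 2011, Mon Dec 12 2011, Thu Jan 12 2012

Each date is the 12th; the gaps (30, 31, 30, 31, 31, 30) track the month lengths.
The rule is the 12th of each month.
November 2011: Sat Nov 12 2011.
December 2011: Mon Dec 12 2011.
Next: January 2012 → Thu Jan 12 2012.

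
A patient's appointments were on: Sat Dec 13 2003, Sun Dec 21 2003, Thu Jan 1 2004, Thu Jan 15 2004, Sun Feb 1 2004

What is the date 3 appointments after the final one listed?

Sat Apr 10 2004

Gaps: 8, 11, 14, 17 days — each gap is 3 larger than the previous one.
Next gap: 20 days. Sun Feb 1 2004 + 20 days = Sat Feb 21 2004.
Next gap: 23 days. Sat Feb 21 2004 + 23 days = Mon Mar 15 2004.
Next gap: 26 days. Mon Mar 15 2004 + 26 days = Sat Apr 10 2004.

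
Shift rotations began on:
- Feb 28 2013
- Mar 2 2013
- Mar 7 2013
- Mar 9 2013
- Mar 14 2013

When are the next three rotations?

The gap pattern 2, 5, 2, 5 repeats every 2 events.
These are the Thursdays and Saturdays of each week.
Next Saturday: Mar 16 2013.
Next Thursday: Mar 21 2013.
Next Saturday: Mar 23 2013.

Mar 16 2013, Mar 21 2013, Mar 23 2013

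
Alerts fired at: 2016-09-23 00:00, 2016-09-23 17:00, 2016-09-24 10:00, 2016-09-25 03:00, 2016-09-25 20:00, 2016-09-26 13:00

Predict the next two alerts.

2016-09-27 06:00, 2016-09-27 23:00

Spacing: 17, 17, 17, 17, 17 h — constant 17 h.
2016-09-26 13:00 + 17 h = 2016-09-27 06:00.
2016-09-27 06:00 + 17 h = 2016-09-27 23:00.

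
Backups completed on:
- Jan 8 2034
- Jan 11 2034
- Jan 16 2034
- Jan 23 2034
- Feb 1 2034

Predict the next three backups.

The spacing grows by 2 each time: 3, 5, 7, 9 days.
Next gap: 11 days. Feb 1 2034 + 11 days = Feb 12 2034.
Next gap: 13 days. Feb 12 2034 + 13 days = Feb 25 2034.
Next gap: 15 days. Feb 25 2034 + 15 days = Mar 12 2034.

Feb 12 2034, Feb 25 2034, Mar 12 2034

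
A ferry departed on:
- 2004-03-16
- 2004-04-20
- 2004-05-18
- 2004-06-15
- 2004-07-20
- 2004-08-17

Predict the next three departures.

All dates are Tuesdays, 35, 28, 28, 35, 28 days apart.
Specifically, the 3rd Tuesday of each month.
3rd Tuesday of September 2004: 2004-09-21.
3rd Tuesday of October 2004: 2004-10-19.
3rd Tuesday of November 2004: 2004-11-16.

2004-09-21, 2004-10-19, 2004-11-16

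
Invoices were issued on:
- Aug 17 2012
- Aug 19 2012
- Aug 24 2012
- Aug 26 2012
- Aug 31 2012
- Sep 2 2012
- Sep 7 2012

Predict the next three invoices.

Every event lands on a Friday or Sunday (gaps cycle 2, 5, 2, 5, 2, 5).
So the schedule is: every Friday and Sunday.
Next Sunday: Sep 9 2012.
Next Friday: Sep 14 2012.
Next Sunday: Sep 16 2012.

Sep 9 2012, Sep 14 2012, Sep 16 2012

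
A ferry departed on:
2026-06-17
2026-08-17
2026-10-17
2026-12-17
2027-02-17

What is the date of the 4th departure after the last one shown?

2027-10-17

Each date is the 17th; the gaps (61, 61, 61, 62) track the month lengths.
The rule is the 17th of every 2 months.
April 2027: 2027-04-17.
Next: June 2027 → 2027-06-17.
Next: August 2027 → 2027-08-17.
October 2027: 2027-10-17.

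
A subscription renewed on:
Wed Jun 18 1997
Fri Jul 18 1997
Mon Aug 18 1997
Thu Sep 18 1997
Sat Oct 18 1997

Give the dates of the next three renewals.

Gaps: 30, 31, 31, 30 days — not constant. Every event is on the 18th of the month.
Pattern: the 18th of each month.
Next: November 1997 → Tue Nov 18 1997.
December 1997: Thu Dec 18 1997.
January 1998: Sun Jan 18 1998.

Tue Nov 18 1997, Thu Dec 18 1997, Sun Jan 18 1998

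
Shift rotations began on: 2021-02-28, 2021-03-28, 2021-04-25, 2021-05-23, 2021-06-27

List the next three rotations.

All dates are Sundays, 28, 28, 28, 35 days apart.
Specifically, the 4th Sunday of each month.
July 2021 — 4th Sunday is 2021-07-25.
August 2021 — 4th Sunday is 2021-08-22.
September 2021 — 4th Sunday is 2021-09-26.

2021-07-25, 2021-08-22, 2021-09-26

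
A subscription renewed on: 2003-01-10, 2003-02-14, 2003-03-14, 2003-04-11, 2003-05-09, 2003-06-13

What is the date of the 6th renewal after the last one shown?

These are Fridays at 28- or 35-day spacing (35, 28, 28, 28, 35).
The pattern: 2nd Friday of the month.
July 2003 — 2nd Friday is 2003-07-11.
August 2003 — 2nd Friday is 2003-08-08.
2nd Friday of September 2003: 2003-09-12.
2nd Friday of October 2003: 2003-10-10.
2nd Friday of November 2003: 2003-11-14.
2nd Friday of December 2003: 2003-12-12.

2003-12-12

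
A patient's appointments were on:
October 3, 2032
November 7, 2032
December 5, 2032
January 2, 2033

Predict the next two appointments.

All dates are Sundays, 35, 28, 28 days apart.
Specifically, the 1st Sunday of each month.
February 2033 — 1st Sunday is February 6, 2033.
March 2033 — 1st Sunday is March 6, 2033.

February 6, 2033; March 6, 2033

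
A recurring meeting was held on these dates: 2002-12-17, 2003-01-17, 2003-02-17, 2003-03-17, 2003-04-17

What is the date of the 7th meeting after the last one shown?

Gaps: 31, 31, 28, 31 days — not constant. Every event is on the 17th of the month.
Pattern: the 17th of each month.
May 2003: 2003-05-17.
Next: June 2003 → 2003-06-17.
July 2003: 2003-07-17.
August 2003: 2003-08-17.
Next: September 2003 → 2003-09-17.
Next: October 2003 → 2003-10-17.
November 2003: 2003-11-17.

2003-11-17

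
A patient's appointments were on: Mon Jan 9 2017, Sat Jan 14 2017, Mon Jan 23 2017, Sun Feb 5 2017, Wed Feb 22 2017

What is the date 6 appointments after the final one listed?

Gaps: 5, 9, 13, 17 days — each gap is 4 larger than the previous one.
Next gap: 21 days. Wed Feb 22 2017 + 21 days = Wed Mar 15 2017.
Next gap: 25 days. Wed Mar 15 2017 + 25 days = Sun Apr 9 2017.
Next gap: 29 days. Sun Apr 9 2017 + 29 days = Mon May 8 2017.
Next gap: 33 days. Mon May 8 2017 + 33 days = Sat Jun 10 2017.
Next gap: 37 days. Sat Jun 10 2017 + 37 days = Mon Jul 17 2017.
Next gap: 41 days. Mon Jul 17 2017 + 41 days = Sun Aug 27 2017.

Sun Aug 27 2017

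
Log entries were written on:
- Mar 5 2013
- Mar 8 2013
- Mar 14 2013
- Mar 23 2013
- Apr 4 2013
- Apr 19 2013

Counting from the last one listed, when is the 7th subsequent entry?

Oct 25 2013

The spacing grows by 3 each time: 3, 6, 9, 12, 15 days.
Next gap: 18 days. Apr 19 2013 + 18 days = May 7 2013.
Next gap: 21 days. May 7 2013 + 21 days = May 28 2013.
Next gap: 24 days. May 28 2013 + 24 days = Jun 21 2013.
Next gap: 27 days. Jun 21 2013 + 27 days = Jul 18 2013.
Next gap: 30 days. Jul 18 2013 + 30 days = Aug 17 2013.
Next gap: 33 days. Aug 17 2013 + 33 days = Sep 19 2013.
Next gap: 36 days. Sep 19 2013 + 36 days = Oct 25 2013.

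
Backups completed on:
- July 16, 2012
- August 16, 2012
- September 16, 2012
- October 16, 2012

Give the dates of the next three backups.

Each date is the 16th; the gaps (31, 31, 30) track the month lengths.
The rule is the 16th of each month.
November 2012: November 16, 2012.
Next: December 2012 → December 16, 2012.
January 2013: January 16, 2013.

November 16, 2012; December 16, 2012; January 16, 2013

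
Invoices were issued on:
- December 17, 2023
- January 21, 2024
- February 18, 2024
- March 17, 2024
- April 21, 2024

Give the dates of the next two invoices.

May 19, 2024; June 16, 2024

Gaps: 35, 28, 28, 35 days — a mix of 28 and 35. Every date is a Sunday.
Each is the 3rd Sunday of its month.
May 2024 — 3rd Sunday is May 19, 2024.
3rd Sunday of June 2024: June 16, 2024.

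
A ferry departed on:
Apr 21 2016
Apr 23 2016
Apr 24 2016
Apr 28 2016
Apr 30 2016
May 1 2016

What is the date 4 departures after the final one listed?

The gap pattern 2, 1, 4, 2, 1 repeats every 3 events.
These are the Thursdays, Saturdays and Sundays of each week.
Next Thursday: May 5 2016.
Next Saturday: May 7 2016.
Next Sunday: May 8 2016.
The following Thursday is May 12 2016.

May 12 2016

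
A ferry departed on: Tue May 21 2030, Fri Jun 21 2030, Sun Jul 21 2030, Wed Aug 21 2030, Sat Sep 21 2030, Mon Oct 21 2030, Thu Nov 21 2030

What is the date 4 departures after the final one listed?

Fri Mar 21 2031

Each date is the 21st; the gaps (31, 30, 31, 31, 30, 31) track the month lengths.
The rule is the 21st of each month.
Next: December 2030 → Sat Dec 21 2030.
January 2031: Tue Jan 21 2031.
February 2031: Fri Feb 21 2031.
Next: March 2031 → Fri Mar 21 2031.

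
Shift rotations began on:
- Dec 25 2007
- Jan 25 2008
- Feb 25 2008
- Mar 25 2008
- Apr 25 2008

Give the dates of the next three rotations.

May 25 2008, Jun 25 2008, Jul 25 2008

Each date is the 25th; the gaps (31, 31, 29, 31) track the month lengths.
The rule is the 25th of each month.
Next: May 2008 → May 25 2008.
June 2008: Jun 25 2008.
July 2008: Jul 25 2008.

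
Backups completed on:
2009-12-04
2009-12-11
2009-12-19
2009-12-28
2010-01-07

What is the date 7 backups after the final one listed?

2010-04-15

Intervals are 7, 8, 9, 10 days — an arithmetic progression with common difference 1.
Next gap: 11 days. 2010-01-07 + 11 days = 2010-01-18.
Next gap: 12 days. 2010-01-18 + 12 days = 2010-01-30.
Next gap: 13 days. 2010-01-30 + 13 days = 2010-02-12.
Next gap: 14 days. 2010-02-12 + 14 days = 2010-02-26.
Next gap: 15 days. 2010-02-26 + 15 days = 2010-03-13.
Next gap: 16 days. 2010-03-13 + 16 days = 2010-03-29.
Next gap: 17 days. 2010-03-29 + 17 days = 2010-04-15.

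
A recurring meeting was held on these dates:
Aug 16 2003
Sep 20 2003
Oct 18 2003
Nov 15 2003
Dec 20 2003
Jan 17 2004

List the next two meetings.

All dates are Saturdays, 35, 28, 28, 35, 28 days apart.
Specifically, the 3rd Saturday of each month.
February 2004 — 3rd Saturday is Feb 21 2004.
March 2004 — 3rd Saturday is Mar 20 2004.

Feb 21 2004, Mar 20 2004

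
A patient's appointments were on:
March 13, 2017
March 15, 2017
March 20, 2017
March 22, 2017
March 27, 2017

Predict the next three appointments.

March 29, 2017; April 3, 2017; April 5, 2017

Gaps: 2, 5, 2, 5 days — not constant, but cyclic with period 2.
The events fall on every Monday and Wednesday.
Next Wednesday: March 29, 2017.
The following Monday is April 3, 2017.
Next Wednesday: April 5, 2017.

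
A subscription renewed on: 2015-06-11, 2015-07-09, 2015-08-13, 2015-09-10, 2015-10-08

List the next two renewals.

These are Thursdays at 28- or 35-day spacing (28, 35, 28, 28).
The pattern: 2nd Thursday of the month.
November 2015 — 2nd Thursday is 2015-11-12.
2nd Thursday of December 2015: 2015-12-10.

2015-11-12, 2015-12-10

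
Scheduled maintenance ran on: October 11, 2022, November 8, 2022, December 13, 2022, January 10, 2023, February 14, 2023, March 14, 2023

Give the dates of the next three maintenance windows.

All dates are Tuesdays, 28, 35, 28, 35, 28 days apart.
Specifically, the 2nd Tuesday of each month.
2nd Tuesday of April 2023: April 11, 2023.
2nd Tuesday of May 2023: May 9, 2023.
June 2023 — 2nd Tuesday is June 13, 2023.

April 11, 2023; May 9, 2023; June 13, 2023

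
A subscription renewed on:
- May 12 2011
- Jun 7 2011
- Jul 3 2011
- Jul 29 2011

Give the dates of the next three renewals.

Aug 24 2011, Sep 19 2011, Oct 15 2011

Every event comes 26 days after the last (26, 26, 26).
Jul 29 2011 + 26 days = Aug 24 2011.
Aug 24 2011 + 26 days = Sep 19 2011.
Sep 19 2011 + 26 days = Oct 15 2011.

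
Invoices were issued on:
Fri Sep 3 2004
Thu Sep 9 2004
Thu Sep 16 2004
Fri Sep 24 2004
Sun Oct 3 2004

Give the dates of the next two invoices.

Intervals are 6, 7, 8, 9 days — an arithmetic progression with common difference 1.
Next gap: 10 days. Sun Oct 3 2004 + 10 days = Wed Oct 13 2004.
Next gap: 11 days. Wed Oct 13 2004 + 11 days = Sun Oct 24 2004.

Wed Oct 13 2004, Sun Oct 24 2004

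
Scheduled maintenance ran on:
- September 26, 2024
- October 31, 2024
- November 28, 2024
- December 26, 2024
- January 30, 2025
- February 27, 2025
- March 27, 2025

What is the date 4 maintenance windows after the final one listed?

July 31, 2025

All Thursdays; the gaps (35, 28, 28, 35, 28, 28) vary with month length.
This is the last Thursday of each month.
Last Thursday of April 2025: April 24, 2025.
May 2025 ends with Thursday May 29, 2025.
Last Thursday of June 2025: June 26, 2025.
Last Thursday of July 2025: July 31, 2025.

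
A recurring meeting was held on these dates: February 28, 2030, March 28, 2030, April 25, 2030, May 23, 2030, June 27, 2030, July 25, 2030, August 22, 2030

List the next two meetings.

All dates are Thursdays, 28, 28, 28, 35, 28, 28 days apart.
Specifically, the 4th Thursday of each month.
September 2030 — 4th Thursday is September 26, 2030.
October 2030 — 4th Thursday is October 24, 2030.

September 26, 2030; October 24, 2030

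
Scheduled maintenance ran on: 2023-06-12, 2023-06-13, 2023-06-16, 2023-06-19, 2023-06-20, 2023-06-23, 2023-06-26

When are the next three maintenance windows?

The gap pattern 1, 3, 3, 1, 3, 3 repeats every 3 events.
These are the Mondays, Tuesdays and Fridays of each week.
The following Tuesday is 2023-06-27.
Next Friday: 2023-06-30.
The following Monday is 2023-07-03.

2023-06-27, 2023-06-30, 2023-07-03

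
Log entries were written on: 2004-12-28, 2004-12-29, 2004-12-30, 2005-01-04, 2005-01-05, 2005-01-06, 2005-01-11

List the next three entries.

2005-01-12, 2005-01-13, 2005-01-18

The gap pattern 1, 1, 5, 1, 1, 5 repeats every 3 events.
These are the Tuesdays, Wednesdays and Thursdays of each week.
The following Wednesday is 2005-01-12.
Next Thursday: 2005-01-13.
Next Tuesday: 2005-01-18.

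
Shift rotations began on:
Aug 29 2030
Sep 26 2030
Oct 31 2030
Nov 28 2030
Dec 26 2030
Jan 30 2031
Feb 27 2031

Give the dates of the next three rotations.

Mar 27 2031, Apr 24 2031, May 29 2031

These are Thursdays with 28, 35, 28, 28, 35, 28-day gaps.
Each is the final Thursday of its month — Aug 29 2030 is past the 28th, so '4th Thursday' doesn't fit.
March 2031 ends with Thursday Mar 27 2031.
Last Thursday of April 2031: Apr 24 2031.
May 2031 ends with Thursday May 29 2031.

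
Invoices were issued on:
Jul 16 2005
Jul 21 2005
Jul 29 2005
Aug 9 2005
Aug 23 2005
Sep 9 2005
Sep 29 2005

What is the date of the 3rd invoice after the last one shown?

Gaps: 5, 8, 11, 14, 17, 20 days — each gap is 3 larger than the previous one.
Next gap: 23 days. Sep 29 2005 + 23 days = Oct 22 2005.
Next gap: 26 days. Oct 22 2005 + 26 days = Nov 17 2005.
Next gap: 29 days. Nov 17 2005 + 29 days = Dec 16 2005.

Dec 16 2005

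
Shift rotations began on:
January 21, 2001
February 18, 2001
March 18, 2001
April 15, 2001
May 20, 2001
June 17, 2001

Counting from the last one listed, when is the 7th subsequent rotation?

January 20, 2002

All dates are Sundays, 28, 28, 28, 35, 28 days apart.
Specifically, the 3rd Sunday of each month.
3rd Sunday of July 2001: July 15, 2001.
3rd Sunday of August 2001: August 19, 2001.
3rd Sunday of September 2001: September 16, 2001.
October 2001 — 3rd Sunday is October 21, 2001.
November 2001 — 3rd Sunday is November 18, 2001.
December 2001 — 3rd Sunday is December 16, 2001.
January 2002 — 3rd Sunday is January 20, 2002.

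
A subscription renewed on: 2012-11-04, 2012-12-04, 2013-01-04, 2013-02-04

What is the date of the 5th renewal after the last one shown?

2013-07-04

Gaps: 30, 31, 31 days — not constant. Every event is on the 4th of the month.
Pattern: the 4th of each month.
Next: March 2013 → 2013-03-04.
Next: April 2013 → 2013-04-04.
May 2013: 2013-05-04.
Next: June 2013 → 2013-06-04.
July 2013: 2013-07-04.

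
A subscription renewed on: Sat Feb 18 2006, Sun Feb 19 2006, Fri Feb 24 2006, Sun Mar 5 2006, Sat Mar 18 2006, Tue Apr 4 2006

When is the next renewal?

Gaps: 1, 5, 9, 13, 17 days — each gap is 4 larger than the previous one.
Next gap: 21 days. Tue Apr 4 2006 + 21 days = Tue Apr 25 2006.

Tue Apr 25 2006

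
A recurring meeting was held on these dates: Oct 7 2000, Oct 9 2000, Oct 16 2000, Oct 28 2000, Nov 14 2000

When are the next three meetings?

The spacing grows by 5 each time: 2, 7, 12, 17 days.
Next gap: 22 days. Nov 14 2000 + 22 days = Dec 6 2000.
Next gap: 27 days. Dec 6 2000 + 27 days = Jan 2 2001.
Next gap: 32 days. Jan 2 2001 + 32 days = Feb 3 2001.

Dec 6 2000, Jan 2 2001, Feb 3 2001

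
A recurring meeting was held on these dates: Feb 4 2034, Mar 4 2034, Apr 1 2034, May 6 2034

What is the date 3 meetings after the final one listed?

These are Saturdays at 28- or 35-day spacing (28, 28, 35).
The pattern: 1st Saturday of the month.
June 2034 — 1st Saturday is Jun 3 2034.
July 2034 — 1st Saturday is Jul 1 2034.
August 2034 — 1st Saturday is Aug 5 2034.

Aug 5 2034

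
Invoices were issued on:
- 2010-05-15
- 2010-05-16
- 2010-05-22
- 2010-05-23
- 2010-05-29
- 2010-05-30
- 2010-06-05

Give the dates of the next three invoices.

2010-06-06, 2010-06-12, 2010-06-13

Gaps: 1, 6, 1, 6, 1, 6 days — not constant, but cyclic with period 2.
The events fall on every Saturday and Sunday.
Next Sunday: 2010-06-06.
Next Saturday: 2010-06-12.
The following Sunday is 2010-06-13.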